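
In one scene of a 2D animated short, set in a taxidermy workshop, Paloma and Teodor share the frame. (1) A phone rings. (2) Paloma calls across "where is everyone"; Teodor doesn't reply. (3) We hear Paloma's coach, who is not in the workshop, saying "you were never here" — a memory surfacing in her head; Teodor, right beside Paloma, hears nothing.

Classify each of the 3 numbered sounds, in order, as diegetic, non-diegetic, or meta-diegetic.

diegetic, diegetic, meta-diegetic

Sound (1): an in-world source (a phone); characters could hear it, so diegetic.
(2) spoken by a character present in the story world → diegetic.
(3) the voice is a memory playing only inside Paloma's mind; Teodor can't hear it → meta-diegetic.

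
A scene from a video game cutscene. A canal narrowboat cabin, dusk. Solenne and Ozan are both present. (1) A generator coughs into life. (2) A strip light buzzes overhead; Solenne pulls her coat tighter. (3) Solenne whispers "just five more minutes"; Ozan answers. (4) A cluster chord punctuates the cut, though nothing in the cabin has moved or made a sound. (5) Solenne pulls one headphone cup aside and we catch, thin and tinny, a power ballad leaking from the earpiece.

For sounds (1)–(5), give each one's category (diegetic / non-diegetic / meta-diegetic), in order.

diegetic, diegetic, diegetic, non-diegetic, diegetic

Sound (1): a generator is a real object/event in the scene's world, so diegetic.
(2) is diegetic: ambient/room sound belonging to the story's physical space.
(3) on-screen dialogue — Solenne speaks and Ozan is there to hear → diegetic.
(4) is non-diegetic: it's a sound-design accent with no in-world source; no one in the scene can hear it.
(5) the headphones are an on-screen source → diegetic.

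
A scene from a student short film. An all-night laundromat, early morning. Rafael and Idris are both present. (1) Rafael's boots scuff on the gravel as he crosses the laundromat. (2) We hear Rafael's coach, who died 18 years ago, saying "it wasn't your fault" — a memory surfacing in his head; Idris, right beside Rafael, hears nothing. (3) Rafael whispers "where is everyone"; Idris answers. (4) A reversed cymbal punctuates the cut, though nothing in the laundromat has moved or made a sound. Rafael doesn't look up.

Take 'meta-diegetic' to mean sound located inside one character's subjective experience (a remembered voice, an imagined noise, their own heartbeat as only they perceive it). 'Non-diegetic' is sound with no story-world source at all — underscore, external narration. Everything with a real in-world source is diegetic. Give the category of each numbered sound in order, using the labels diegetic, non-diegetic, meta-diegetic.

Sound (1): it's the physical sound of Rafael moving in the space, so diegetic.
(2) the voice is a memory playing only inside Rafael's mind; Idris can't hear it → meta-diegetic.
(3) spoken by a character present in the story world → diegetic.
(4) it's a sound-design accent with no in-world source; no one in the scene can hear it → non-diegetic.

diegetic, meta-diegetic, diegetic, non-diegetic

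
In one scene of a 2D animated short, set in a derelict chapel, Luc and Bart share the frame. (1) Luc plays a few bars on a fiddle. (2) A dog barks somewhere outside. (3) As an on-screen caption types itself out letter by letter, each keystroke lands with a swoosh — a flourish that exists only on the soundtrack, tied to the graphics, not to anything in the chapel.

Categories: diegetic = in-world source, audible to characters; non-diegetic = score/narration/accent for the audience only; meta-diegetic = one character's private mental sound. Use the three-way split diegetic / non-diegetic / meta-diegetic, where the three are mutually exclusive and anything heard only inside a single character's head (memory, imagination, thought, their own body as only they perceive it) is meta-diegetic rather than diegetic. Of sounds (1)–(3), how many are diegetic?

(1) a character is playing a fiddle on screen → diegetic.
(2) is diegetic: a dog is a real object/event in the scene's world.
(3) is non-diegetic: sound married to a title/caption — outside the diegesis by definition.
So 2 of the 3 are diegetic: (1), (2).

2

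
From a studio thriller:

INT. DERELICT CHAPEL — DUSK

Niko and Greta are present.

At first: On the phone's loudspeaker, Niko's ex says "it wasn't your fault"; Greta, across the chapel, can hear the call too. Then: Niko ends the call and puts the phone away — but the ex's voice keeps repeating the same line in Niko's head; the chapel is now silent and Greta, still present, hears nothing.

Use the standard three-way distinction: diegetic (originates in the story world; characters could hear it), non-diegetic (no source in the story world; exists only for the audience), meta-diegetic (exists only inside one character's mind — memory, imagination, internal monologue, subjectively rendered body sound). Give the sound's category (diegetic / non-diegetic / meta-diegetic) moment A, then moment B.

Moment A: the loudspeaker is an in-world source; both Niko and Greta hear the call → diegetic.
Moment B: with the phone off, the voice continues only as Niko's private mental replay — Greta can't hear it → meta-diegetic.

diegetic, meta-diegetic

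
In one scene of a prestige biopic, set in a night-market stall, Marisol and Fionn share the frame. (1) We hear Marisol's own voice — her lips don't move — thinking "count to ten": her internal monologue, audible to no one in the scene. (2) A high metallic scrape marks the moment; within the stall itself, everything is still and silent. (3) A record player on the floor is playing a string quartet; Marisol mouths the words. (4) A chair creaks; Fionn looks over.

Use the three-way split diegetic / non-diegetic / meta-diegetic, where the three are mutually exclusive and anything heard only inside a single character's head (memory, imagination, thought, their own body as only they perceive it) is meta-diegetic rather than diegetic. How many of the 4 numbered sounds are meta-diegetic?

1

Sound (1): Marisol's thought-voice: a private mental sound no other character can hear, so meta-diegetic.
(2) is non-diegetic: nothing in the scene produces it; it's an accent added for the audience.
(3) is diegetic: the music comes from an on-screen device that Marisol responds to.
(4) is diegetic: a chair is a real object/event in the scene's world.
So 1 of the 4 is meta-diegetic: (1).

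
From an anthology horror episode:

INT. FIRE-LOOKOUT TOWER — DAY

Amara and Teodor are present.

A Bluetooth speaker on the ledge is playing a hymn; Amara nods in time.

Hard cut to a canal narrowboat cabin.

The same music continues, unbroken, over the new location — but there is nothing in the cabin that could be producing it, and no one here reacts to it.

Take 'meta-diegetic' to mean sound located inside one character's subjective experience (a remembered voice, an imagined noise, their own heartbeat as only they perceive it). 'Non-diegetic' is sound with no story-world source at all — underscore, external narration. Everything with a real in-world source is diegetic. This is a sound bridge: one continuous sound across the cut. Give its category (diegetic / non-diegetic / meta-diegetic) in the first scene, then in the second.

Scene one: a Bluetooth speaker is an on-screen source and Amara reacts to it → diegetic.
Scene two: there is no source in the cabin and no one hears it — it's now underscore → non-diegetic.

diegetic, non-diegetic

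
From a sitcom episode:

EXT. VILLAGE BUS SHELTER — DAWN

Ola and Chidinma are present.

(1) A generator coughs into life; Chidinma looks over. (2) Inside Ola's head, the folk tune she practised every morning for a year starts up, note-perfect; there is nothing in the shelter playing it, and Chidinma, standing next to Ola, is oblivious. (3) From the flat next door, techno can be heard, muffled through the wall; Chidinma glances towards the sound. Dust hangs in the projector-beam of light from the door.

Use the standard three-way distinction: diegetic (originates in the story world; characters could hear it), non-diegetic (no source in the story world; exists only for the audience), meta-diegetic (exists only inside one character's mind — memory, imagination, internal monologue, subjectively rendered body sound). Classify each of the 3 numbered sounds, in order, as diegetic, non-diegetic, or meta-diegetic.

diegetic, meta-diegetic, diegetic

Sound (1): the sound comes from a generator physically present in the location, so diegetic.
(2) is meta-diegetic: remembered music, private to Ola — Chidinma is oblivious because it isn't in the room.
Sound (3): the music has an off-screen but real-world source and a character hears it, so diegetic.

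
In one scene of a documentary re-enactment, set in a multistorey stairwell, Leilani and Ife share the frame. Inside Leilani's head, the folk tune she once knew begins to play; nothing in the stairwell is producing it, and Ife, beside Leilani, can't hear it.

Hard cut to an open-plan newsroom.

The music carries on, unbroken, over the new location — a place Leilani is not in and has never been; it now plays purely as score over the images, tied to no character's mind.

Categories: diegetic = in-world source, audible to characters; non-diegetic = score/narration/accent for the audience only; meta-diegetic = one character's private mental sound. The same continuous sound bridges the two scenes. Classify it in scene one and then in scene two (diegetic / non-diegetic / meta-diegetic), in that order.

Scene one: the music exists only inside Leilani's mind; Ife can't hear it → meta-diegetic.
Scene two: it's detached from Leilani entirely and plays over unrelated images with no in-world source — conventional underscore → non-diegetic.

meta-diegetic, non-diegetic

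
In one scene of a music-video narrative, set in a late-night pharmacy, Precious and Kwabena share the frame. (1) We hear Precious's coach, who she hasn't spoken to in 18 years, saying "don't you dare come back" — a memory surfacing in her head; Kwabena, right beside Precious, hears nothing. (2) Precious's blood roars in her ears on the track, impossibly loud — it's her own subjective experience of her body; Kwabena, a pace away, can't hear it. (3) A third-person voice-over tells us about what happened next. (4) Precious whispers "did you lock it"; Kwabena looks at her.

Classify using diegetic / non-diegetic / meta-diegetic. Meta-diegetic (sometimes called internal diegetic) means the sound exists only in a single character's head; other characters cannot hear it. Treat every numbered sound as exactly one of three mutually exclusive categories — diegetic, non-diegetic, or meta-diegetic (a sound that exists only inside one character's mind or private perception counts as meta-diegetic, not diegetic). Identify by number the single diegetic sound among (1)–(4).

(1) is meta-diegetic: the voice is a memory playing only inside Precious's mind; Kwabena can't hear it.
(2) is meta-diegetic: it's Precious's internal bodily sensation rendered as sound; only Precious 'hears' it.
(3) is non-diegetic: external voice-over — not a character, not heard by anyone in the scene.
(4) on-screen dialogue — Precious speaks and Kwabena is there to hear → diegetic.
Only (4) is diegetic.

4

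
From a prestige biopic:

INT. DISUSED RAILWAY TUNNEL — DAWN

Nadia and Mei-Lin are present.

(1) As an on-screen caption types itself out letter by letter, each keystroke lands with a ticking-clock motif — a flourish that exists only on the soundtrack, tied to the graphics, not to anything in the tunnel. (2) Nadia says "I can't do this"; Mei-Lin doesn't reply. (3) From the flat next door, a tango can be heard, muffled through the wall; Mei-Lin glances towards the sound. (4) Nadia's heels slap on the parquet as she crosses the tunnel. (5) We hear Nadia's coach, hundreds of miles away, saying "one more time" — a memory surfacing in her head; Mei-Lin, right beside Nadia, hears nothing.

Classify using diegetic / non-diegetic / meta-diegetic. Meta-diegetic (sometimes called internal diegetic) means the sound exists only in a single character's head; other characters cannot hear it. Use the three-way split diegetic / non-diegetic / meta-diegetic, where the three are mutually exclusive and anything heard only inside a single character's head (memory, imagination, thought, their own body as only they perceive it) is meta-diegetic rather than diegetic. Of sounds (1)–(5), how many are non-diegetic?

1

Sound (1): it accompanies on-screen graphics, not anything inside the story world, so non-diegetic.
(2) is diegetic: spoken by a character present in the story world.
(3) the music has an off-screen but real-world source and a character hears it → diegetic.
(4) is diegetic: it's the physical sound of Nadia moving in the space.
(5) the voice is a memory playing only inside Nadia's mind; Mei-Lin can't hear it → meta-diegetic.
So 1 of the 5 is non-diegetic: (1).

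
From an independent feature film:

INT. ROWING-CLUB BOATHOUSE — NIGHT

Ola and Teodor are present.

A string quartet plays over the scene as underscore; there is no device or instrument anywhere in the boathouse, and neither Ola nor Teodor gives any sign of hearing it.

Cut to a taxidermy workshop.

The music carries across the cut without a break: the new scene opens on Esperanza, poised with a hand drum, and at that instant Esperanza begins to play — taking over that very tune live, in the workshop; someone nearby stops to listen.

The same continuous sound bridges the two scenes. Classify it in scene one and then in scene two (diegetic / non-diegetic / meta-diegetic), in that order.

non-diegetic, diegetic

Scene one: there's no in-world source anywhere and no character hears it — underscore for the audience only → non-diegetic.
Scene two: from the moment Esperanza starts playing, the tune is being performed on a hand drum inside the story world and another character hears it → diegetic.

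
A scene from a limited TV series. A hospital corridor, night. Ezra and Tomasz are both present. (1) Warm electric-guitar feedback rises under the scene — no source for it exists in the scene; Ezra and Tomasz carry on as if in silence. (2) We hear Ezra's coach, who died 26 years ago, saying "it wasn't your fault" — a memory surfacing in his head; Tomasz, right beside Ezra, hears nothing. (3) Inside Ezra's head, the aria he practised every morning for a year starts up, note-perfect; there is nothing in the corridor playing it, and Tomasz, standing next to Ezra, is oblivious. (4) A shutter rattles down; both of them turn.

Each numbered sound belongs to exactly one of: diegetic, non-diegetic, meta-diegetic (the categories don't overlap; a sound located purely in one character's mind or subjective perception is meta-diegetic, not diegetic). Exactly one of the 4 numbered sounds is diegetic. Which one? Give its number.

4

Sound (1): it has no source in the story world and no character can hear it — it's underscore, so non-diegetic.
(2) is meta-diegetic: the voice is a memory playing only inside Ezra's mind; Tomasz can't hear it.
Sound (3): the music is a memory playing inside Ezra's mind alone; no real-world source, Tomasz can't hear it, so meta-diegetic.
(4) an in-world source (a shutter); characters could hear it → diegetic.
Only (4) is diegetic.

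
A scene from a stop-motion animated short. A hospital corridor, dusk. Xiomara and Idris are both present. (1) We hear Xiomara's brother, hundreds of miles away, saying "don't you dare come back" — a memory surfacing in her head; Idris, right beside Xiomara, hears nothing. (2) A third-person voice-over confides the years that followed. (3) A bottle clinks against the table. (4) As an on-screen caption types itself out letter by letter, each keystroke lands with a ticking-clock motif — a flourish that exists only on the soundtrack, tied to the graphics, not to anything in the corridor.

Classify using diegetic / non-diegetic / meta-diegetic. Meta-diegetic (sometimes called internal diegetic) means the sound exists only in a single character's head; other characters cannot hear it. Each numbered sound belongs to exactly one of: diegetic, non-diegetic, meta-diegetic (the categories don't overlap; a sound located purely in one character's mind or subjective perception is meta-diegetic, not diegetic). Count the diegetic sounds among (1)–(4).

1

Sound (1): it's Xiomara's recollection rendered as sound; the other character can't hear it, so meta-diegetic.
Sound (2): external voice-over — not a character, not heard by anyone in the scene, so non-diegetic.
(3) is diegetic: the sound comes from a bottle physically present in the location.
Sound (4): the caption isn't part of the story world, so neither is the sound tied to it, so non-diegetic.
Diegetic: (3) — that's 1.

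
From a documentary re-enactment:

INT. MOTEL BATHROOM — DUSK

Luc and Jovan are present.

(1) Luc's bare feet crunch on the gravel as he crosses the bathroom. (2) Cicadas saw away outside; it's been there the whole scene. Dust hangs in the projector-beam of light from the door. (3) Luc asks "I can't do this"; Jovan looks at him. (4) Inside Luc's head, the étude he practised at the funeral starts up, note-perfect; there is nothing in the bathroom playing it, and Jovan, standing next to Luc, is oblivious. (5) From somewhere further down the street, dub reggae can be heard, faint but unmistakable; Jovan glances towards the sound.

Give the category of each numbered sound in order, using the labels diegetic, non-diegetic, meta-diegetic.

(1) Luc's footsteps are produced in the story world → diegetic.
(2) cicadas is part of the location's real environment → diegetic.
Sound (3): on-screen dialogue — Luc speaks and Jovan is there to hear, so diegetic.
(4) is meta-diegetic: remembered music, private to Luc — Jovan is oblivious because it isn't in the room.
(5) off-screen diegetic: the source is out of frame but still in the story's space → diegetic.

diegetic, diegetic, diegetic, meta-diegetic, diegetic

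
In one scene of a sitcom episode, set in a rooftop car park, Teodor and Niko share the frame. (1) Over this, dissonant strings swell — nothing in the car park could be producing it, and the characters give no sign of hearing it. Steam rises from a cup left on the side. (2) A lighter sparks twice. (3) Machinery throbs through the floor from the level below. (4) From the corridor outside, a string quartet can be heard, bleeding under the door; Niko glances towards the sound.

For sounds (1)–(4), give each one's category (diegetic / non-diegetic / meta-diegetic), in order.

(1) it has no source in the story world and no character can hear it — it's underscore → non-diegetic.
(2) is diegetic: a lighter is a real object/event in the scene's world.
(3) it's the actual ambient sound of the location → diegetic.
(4) is diegetic: it's coming from the corridor outside — a location within the story world — and Niko reacts.

non-diegetic, diegetic, diegetic, diegetic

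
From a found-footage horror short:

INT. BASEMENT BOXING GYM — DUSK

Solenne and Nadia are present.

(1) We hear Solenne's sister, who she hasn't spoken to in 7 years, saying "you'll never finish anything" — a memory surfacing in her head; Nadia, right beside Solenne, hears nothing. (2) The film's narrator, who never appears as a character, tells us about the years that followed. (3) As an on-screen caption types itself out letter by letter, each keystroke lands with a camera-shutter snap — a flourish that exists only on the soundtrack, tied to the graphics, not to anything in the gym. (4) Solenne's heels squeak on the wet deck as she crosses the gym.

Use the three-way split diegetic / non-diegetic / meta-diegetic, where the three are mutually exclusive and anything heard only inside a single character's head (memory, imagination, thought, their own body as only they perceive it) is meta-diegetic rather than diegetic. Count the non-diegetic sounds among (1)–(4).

Sound (1): it's Solenne's recollection rendered as sound; the other character can't hear it, so meta-diegetic.
(2) is non-diegetic: the narrator exists outside the story world, addressing only the audience.
(3) it accompanies on-screen graphics, not anything inside the story world → non-diegetic.
(4) is diegetic: a character's body making contact with the set — an in-world sound.
So 2 of the 4 are non-diegetic: (2), (3).

2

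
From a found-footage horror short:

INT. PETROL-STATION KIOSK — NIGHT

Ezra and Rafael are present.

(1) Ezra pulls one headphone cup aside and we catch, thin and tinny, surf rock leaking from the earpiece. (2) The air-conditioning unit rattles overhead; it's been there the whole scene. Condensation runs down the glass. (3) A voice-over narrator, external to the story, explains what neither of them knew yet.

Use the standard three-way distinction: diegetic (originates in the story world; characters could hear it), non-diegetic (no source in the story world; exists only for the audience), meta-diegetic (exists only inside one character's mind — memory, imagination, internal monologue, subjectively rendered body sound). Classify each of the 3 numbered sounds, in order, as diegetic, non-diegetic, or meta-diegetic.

(1) is diegetic: it's leaking from a physical pair of headphones in the scene.
Sound (2): ambient/room sound belonging to the story's physical space, so diegetic.
(3) external voice-over — not a character, not heard by anyone in the scene → non-diegetic.

diegetic, diegetic, non-diegetic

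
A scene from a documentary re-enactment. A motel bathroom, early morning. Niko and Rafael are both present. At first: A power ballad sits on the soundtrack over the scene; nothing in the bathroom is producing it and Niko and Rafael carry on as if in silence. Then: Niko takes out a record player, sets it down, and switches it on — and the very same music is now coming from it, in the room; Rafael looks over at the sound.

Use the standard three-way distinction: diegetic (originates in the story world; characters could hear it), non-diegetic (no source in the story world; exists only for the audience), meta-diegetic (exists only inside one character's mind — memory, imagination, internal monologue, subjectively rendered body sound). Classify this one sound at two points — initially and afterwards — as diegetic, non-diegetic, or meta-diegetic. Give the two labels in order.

non-diegetic, diegetic

Initially: no in-world source exists and no character can hear it — underscore → non-diegetic.
Afterwards: a record player is now a real source in the story world and the characters hear it → diegetic.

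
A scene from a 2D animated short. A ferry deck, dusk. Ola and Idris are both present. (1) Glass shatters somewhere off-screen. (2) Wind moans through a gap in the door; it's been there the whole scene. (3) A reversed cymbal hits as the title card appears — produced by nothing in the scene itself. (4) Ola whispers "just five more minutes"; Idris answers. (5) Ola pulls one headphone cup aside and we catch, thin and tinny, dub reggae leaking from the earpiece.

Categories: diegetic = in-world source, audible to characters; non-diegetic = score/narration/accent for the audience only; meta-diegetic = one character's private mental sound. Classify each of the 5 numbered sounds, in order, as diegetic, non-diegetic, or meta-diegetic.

diegetic, diegetic, non-diegetic, diegetic, diegetic

(1) the sound comes from glass physically present in the location → diegetic.
(2) ambient/room sound belonging to the story's physical space → diegetic.
(3) an editorial stinger — it belongs to the cut, not the story world → non-diegetic.
(4) Ola is a character speaking aloud in the scene → diegetic.
(5) it's leaking from a physical pair of headphones in the scene → diegetic.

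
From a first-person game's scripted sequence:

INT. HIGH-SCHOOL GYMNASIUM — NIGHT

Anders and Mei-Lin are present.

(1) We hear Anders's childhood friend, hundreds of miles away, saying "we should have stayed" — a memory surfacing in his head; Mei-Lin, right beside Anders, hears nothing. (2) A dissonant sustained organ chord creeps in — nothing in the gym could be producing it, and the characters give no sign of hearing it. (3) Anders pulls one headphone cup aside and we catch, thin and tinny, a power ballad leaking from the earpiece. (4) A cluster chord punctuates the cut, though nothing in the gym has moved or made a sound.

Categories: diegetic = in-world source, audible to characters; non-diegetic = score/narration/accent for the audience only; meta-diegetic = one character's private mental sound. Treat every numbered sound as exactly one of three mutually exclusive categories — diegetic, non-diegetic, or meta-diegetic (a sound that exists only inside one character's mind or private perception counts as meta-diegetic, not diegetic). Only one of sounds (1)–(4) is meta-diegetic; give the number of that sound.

1

(1) is meta-diegetic: it's Anders's recollection rendered as sound; the other character can't hear it.
Sound (2): nothing in the gym produces it and the characters don't hear it — pure soundtrack, so non-diegetic.
(3) the headphones are an on-screen source → diegetic.
(4) nothing in the scene produces it; it's an accent added for the audience → non-diegetic.
Only (1) is meta-diegetic.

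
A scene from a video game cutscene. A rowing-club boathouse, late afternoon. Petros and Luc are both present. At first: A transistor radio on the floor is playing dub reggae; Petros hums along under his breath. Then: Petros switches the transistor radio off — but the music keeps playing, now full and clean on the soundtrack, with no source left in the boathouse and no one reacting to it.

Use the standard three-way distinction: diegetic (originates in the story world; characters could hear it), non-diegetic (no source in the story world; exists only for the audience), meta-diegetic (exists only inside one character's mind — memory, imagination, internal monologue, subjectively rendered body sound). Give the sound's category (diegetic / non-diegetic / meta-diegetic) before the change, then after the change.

diegetic, non-diegetic

Before the change: a transistor radio is a real in-scene source and Petros reacts to it → diegetic.
After the change: there is no longer any in-world source and no one can hear it — it has become underscore → non-diegetic.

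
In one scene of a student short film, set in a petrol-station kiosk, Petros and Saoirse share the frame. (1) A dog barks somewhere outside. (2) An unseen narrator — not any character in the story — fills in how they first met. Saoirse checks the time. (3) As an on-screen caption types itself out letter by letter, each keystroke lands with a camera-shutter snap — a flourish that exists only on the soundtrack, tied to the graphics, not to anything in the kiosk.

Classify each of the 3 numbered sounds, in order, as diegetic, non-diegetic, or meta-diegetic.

diegetic, non-diegetic, non-diegetic

(1) a dog is a real object/event in the scene's world → diegetic.
Sound (2): external voice-over — not a character, not heard by anyone in the scene, so non-diegetic.
(3) sound married to a title/caption — outside the diegesis by definition → non-diegetic.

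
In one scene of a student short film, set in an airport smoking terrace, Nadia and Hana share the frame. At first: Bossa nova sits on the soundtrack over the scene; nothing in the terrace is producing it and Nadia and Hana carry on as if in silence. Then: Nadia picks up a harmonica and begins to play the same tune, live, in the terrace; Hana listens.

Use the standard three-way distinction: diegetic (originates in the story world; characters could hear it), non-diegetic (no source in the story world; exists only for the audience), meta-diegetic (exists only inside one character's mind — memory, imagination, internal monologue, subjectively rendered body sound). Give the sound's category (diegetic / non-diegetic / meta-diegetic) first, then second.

First: no in-world source exists and no character can hear it — underscore → non-diegetic.
Second: a harmonica is now a real source in the story world and the characters hear it → diegetic.

non-diegetic, diegetic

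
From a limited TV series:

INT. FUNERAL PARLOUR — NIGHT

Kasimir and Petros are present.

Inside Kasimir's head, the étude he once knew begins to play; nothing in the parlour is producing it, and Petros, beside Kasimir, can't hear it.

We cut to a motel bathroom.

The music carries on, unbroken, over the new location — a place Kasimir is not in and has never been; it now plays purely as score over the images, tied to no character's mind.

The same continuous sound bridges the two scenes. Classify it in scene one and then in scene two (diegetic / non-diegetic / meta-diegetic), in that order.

meta-diegetic, non-diegetic

Scene one: the music exists only inside Kasimir's mind; Petros can't hear it → meta-diegetic.
Scene two: it's detached from Kasimir entirely and plays over unrelated images with no in-world source — conventional underscore → non-diegetic.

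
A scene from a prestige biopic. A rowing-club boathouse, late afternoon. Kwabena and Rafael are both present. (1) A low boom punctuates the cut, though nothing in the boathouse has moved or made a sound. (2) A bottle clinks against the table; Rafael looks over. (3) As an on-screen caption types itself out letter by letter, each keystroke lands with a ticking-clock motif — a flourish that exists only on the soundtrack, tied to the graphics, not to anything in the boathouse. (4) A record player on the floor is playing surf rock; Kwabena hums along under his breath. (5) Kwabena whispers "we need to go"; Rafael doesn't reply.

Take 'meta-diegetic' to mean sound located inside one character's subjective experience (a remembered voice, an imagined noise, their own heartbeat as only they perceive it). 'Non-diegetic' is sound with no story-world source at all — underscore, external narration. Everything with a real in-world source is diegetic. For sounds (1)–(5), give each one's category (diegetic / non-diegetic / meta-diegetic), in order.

non-diegetic, diegetic, non-diegetic, diegetic, diegetic

(1) an editorial stinger — it belongs to the cut, not the story world → non-diegetic.
Sound (2): a bottle is a real object/event in the scene's world, so diegetic.
(3) is non-diegetic: sound married to a title/caption — outside the diegesis by definition.
Sound (4): the music comes from an on-screen device that Kwabena responds to, so diegetic.
Sound (5): Kwabena is a character speaking aloud in the scene, so diegetic.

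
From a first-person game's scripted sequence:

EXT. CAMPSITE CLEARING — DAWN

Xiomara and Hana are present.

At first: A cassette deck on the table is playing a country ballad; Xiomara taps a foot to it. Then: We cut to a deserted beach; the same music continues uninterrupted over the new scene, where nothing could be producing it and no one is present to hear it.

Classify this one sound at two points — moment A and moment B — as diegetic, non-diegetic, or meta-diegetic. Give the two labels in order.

Moment A: a cassette deck is a real in-scene source and Xiomara reacts to it → diegetic.
Moment B: there is no longer any in-world source and no one can hear it — it has become underscore → non-diegetic.

diegetic, non-diegetic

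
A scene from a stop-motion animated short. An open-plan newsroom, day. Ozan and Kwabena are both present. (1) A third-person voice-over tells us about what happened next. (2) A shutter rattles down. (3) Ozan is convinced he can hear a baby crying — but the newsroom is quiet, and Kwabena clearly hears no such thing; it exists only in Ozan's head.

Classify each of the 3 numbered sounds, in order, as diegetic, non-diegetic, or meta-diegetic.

(1) is non-diegetic: external voice-over — not a character, not heard by anyone in the scene.
(2) the sound comes from a shutter physically present in the location → diegetic.
(3) Ozan alone 'hears' it — an imagined sound, not present in the space → meta-diegetic.

non-diegetic, diegetic, meta-diegetic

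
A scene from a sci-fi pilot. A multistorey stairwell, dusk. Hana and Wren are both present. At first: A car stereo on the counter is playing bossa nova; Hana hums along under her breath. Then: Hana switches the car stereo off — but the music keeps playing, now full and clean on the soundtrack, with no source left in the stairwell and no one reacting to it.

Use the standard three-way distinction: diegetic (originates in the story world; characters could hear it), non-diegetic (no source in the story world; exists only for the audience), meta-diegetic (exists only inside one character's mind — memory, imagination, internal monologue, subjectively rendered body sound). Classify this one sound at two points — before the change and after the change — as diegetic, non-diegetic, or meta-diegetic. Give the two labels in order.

diegetic, non-diegetic

Before the change: a car stereo is a real in-scene source and Hana reacts to it → diegetic.
After the change: there is no longer any in-world source and no one can hear it — it has become underscore → non-diegetic.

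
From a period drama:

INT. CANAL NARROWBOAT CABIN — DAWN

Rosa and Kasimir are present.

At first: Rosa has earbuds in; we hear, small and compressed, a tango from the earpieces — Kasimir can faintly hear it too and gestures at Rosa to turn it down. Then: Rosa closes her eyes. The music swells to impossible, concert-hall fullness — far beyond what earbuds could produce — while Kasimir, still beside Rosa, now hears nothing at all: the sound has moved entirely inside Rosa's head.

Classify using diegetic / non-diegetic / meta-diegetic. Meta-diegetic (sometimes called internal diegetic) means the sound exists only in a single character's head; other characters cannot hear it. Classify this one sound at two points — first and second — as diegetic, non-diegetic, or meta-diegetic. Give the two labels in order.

First: the earbuds are a physical source both characters can hear → diegetic.
Second: the music now exists only as Rosa's subjective experience; Kasimir can no longer hear it → meta-diegetic.

diegetic, meta-diegetic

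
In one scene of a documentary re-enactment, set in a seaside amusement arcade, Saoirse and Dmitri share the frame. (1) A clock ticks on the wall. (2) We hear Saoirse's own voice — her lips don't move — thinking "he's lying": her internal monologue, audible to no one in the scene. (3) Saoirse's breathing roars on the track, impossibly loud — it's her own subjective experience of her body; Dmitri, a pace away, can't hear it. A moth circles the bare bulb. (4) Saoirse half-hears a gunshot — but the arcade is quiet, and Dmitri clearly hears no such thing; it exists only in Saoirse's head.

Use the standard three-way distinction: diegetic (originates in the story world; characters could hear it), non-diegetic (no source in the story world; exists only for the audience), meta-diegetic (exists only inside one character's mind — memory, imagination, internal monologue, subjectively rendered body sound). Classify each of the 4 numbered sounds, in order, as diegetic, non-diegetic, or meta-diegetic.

Sound (1): an in-world source (a clock); characters could hear it, so diegetic.
(2) internal monologue — inside Saoirse's mind, not spoken into the scene → meta-diegetic.
Sound (3): point-of-audition from inside Saoirse's body; not a sound in the room, so meta-diegetic.
(4) is meta-diegetic: Saoirse alone 'hears' it — an imagined sound, not present in the space.

diegetic, meta-diegetic, meta-diegetic, meta-diegetic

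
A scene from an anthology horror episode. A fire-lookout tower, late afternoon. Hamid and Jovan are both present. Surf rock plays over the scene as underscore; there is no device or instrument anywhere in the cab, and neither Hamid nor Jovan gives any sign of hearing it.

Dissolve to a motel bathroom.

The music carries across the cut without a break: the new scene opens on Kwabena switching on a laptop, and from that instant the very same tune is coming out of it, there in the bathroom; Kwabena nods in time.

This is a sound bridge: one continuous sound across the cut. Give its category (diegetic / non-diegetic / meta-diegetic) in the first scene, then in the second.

non-diegetic, diegetic

Scene one: there's no in-world source anywhere and no character hears it — underscore for the audience only → non-diegetic.
Scene two: once Kwabena turns on a laptop, the music has a real source in the story world and Kwabena reacts to it → diegetic.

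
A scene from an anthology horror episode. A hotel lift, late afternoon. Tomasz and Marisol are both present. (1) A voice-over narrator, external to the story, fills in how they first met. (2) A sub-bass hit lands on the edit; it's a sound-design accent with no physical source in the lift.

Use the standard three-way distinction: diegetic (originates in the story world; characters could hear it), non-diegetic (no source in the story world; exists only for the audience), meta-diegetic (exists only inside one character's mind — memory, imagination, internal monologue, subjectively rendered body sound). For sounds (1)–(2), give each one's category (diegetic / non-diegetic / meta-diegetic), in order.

non-diegetic, non-diegetic

(1) is non-diegetic: commentary laid over the scene from outside the fiction.
Sound (2): nothing in the scene produces it; it's an accent added for the audience, so non-diegetic.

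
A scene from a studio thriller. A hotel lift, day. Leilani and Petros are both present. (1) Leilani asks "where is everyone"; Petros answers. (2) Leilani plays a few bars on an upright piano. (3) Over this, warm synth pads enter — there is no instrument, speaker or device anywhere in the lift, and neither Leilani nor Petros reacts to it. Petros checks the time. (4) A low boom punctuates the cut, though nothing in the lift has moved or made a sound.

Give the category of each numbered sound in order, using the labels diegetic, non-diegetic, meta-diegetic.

diegetic, diegetic, non-diegetic, non-diegetic

(1) Leilani is a character speaking aloud in the scene → diegetic.
Sound (2): a character is playing an upright piano on screen, so diegetic.
(3) score with no on-screen or off-screen source; it exists for the audience alone → non-diegetic.
(4) is non-diegetic: it's a sound-design accent with no in-world source; no one in the scene can hear it.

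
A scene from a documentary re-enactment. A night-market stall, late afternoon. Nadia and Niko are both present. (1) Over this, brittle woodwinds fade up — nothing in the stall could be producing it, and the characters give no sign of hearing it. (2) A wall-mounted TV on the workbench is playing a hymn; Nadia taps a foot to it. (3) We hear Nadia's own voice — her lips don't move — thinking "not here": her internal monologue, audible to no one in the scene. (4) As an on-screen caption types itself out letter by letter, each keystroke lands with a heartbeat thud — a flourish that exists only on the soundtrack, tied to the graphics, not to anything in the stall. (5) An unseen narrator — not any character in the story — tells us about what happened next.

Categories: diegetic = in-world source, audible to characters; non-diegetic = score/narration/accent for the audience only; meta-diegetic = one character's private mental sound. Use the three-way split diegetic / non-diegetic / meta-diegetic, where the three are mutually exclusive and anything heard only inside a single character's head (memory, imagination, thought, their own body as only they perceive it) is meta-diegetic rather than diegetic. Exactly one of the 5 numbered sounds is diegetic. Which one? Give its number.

2

Sound (1): nothing in the stall produces it and the characters don't hear it — pure soundtrack, so non-diegetic.
(2) a wall-mounted TV is a physical source in the scene and Nadia reacts to it → diegetic.
(3) Nadia's thought-voice: a private mental sound no other character can hear → meta-diegetic.
Sound (4): sound married to a title/caption — outside the diegesis by definition, so non-diegetic.
Sound (5): commentary laid over the scene from outside the fiction, so non-diegetic.
Only (2) is diegetic.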